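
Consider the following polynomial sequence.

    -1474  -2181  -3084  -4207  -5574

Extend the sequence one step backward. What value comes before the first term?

-939

-707, -903, -1123, -1367
-196, -220, -244
-24, -24
The third differences are constant at -24.
Work back: -196 + 24 = -172;  -707 + 172 = -535;  -1474 + 535 = -939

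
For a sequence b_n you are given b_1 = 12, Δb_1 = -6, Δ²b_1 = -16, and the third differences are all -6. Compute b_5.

-132

Build the table forward from the leading diagonal:
D3: -6, -6, -6, -6, -6
D2: -16, -22, -28, -34, -40
D1: -6, -22, -44, -72, -106
b: 12, 6, -16, -60, -132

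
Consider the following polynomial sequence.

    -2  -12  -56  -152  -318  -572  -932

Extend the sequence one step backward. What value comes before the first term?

D1: -10, -44, -96, -166, -254, -360
D2: -34, -52, -70, -88, -106
D3: -18, -18, -18, -18
The third differences are constant at -18.
Work back: -34 + 18 = -16;  -10 + 16 = 6;  -2 − 6 = -8

-8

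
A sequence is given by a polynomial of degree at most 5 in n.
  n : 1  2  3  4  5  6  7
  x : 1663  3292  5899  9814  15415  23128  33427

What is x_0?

730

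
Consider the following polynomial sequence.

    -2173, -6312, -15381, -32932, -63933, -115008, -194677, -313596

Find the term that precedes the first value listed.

-588

D1: -4139  -9069  -17551  -31001  -51075  -79669  -118919
D2: -4930  -8482  -13450  -20074  -28594  -39250
D3: -3552  -4968  -6624  -8520  -10656
D4: -1416  -1656  -1896  -2136
D5: -240  -240  -240
The fifth differences are constant at -240.
Work back: -1416 + 240 = -1176;  -3552 + 1176 = -2376;  -4930 + 2376 = -2554;  -4139 + 2554 = -1585;  -2173 + 1585 = -588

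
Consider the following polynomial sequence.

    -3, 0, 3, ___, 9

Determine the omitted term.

6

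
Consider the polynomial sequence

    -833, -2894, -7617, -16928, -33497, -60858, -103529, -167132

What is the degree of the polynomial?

5

Δ: -2061, -4723, -9311, -16569, -27361, -42671, -63603
Δ²: -2662, -4588, -7258, -10792, -15310, -20932
Δ³: -1926, -2670, -3534, -4518, -5622
Δ⁴: -744, -864, -984, -1104
Δ⁵: -120, -120, -120
The fifth differences are constant, so the polynomial has degree 5.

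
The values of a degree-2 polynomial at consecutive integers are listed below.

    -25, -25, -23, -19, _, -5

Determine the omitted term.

-13

Using the first 4 terms:
D1: 0  2  4
D2: 2  2
Constant second difference = 2.
Extend forward: 4 + 2 = 6;  -19 + 6 = -13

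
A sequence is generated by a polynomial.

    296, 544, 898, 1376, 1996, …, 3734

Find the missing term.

2776

Using the first 5 terms:
248, 354, 478, 620
106, 124, 142
18, 18
Constant third difference = 18.
Extend forward: 142 + 18 = 160;  620 + 160 = 780;  1996 + 780 = 2776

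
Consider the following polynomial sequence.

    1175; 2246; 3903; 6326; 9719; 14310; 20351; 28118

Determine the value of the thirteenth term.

104183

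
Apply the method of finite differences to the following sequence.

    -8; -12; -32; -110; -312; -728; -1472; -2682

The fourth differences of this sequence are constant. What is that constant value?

-24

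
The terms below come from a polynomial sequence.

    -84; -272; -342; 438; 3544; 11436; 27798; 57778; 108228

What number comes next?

187944

Δ: -188 , -70 , 780 , 3106 , 7892 , 16362 , 29980 , 50450
Δ²: 118 , 850 , 2326 , 4786 , 8470 , 13618 , 20470
Δ³: 732 , 1476 , 2460 , 3684 , 5148 , 6852
Δ⁴: 744 , 984 , 1224 , 1464 , 1704
Δ⁵: 240 , 240 , 240 , 240
Fifth differences constant at 240.
1704 + 240 = 1944;  6852 + 1944 = 8796;  20470 + 8796 = 29266;  50450 + 29266 = 79716;  108228 + 79716 = 187944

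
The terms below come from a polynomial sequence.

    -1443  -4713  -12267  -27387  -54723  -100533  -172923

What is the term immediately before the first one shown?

-303

Δ: -3270, -7554, -15120, -27336, -45810, -72390
Δ²: -4284, -7566, -12216, -18474, -26580
Δ³: -3282, -4650, -6258, -8106
Δ⁴: -1368, -1608, -1848
Δ⁵: -240, -240
The fifth differences are constant at -240.
Work back: -1368 + 240 = -1128;  -3282 + 1128 = -2154;  -4284 + 2154 = -2130;  -3270 + 2130 = -1140;  -1443 + 1140 = -303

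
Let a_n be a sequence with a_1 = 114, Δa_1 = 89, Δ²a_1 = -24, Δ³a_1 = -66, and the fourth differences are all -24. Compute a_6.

-461

Build the table forward from the leading diagonal:
Δ⁴: -24, -24, -24, -24, -24, -24
Δ³: -66, -90, -114, -138, -162, -186
Δ²: -24, -90, -180, -294, -432, -594
Δ: 89, 65, -25, -205, -499, -931
a: 114, 203, 268, 243, 38, -461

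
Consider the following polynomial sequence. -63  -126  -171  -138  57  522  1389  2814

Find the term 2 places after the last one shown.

-63, -45, 33, 195, 465, 867, 1425
18, 78, 162, 270, 402, 558
60, 84, 108, 132, 156
24, 24, 24, 24
Fourth differences constant at 24.
156 + 24 = 180;  558 + 180 = 738;  1425 + 738 = 2163;  2814 + 2163 = 4977
180 + 24 = 204;  738 + 204 = 942;  2163 + 942 = 3105;  4977 + 3105 = 8082

8082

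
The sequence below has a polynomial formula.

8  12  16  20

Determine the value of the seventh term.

32

Δ: 4  4  4
First differences constant at 4.
20 + 4 = 24
24 + 4 = 28
28 + 4 = 32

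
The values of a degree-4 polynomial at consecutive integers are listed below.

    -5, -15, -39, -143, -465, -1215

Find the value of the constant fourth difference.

D1: -10, -24, -104, -322, -750
D2: -14, -80, -218, -428
D3: -66, -138, -210
D4: -72, -72

-72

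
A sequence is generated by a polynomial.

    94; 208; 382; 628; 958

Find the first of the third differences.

12

First differences: 114, 174, 246, 330
Second differences: 60, 72, 84
Third differences: 12, 12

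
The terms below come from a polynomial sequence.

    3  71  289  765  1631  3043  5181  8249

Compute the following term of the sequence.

Δ: 68, 218, 476, 866, 1412, 2138, 3068
Δ²: 150, 258, 390, 546, 726, 930
Δ³: 108, 132, 156, 180, 204
Δ⁴: 24, 24, 24, 24
Constant fourth difference = 24, so extend:
204 + 24 = 228;  930 + 228 = 1158;  3068 + 1158 = 4226;  8249 + 4226 = 12475

12475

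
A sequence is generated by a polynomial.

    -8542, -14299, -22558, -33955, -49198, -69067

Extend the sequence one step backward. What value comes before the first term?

-4723

D1: -5757, -8259, -11397, -15243, -19869
D2: -2502, -3138, -3846, -4626
D3: -636, -708, -780
D4: -72, -72
The fourth differences are constant at -72.
Work back: -636 + 72 = -564;  -2502 + 564 = -1938;  -5757 + 1938 = -3819;  -8542 + 3819 = -4723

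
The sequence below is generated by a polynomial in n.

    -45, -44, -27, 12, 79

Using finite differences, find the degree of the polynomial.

3

First differences: 1, 17, 39, 67
Second differences: 16, 22, 28
Third differences: 6, 6
The third differences are constant, so the polynomial has degree 3.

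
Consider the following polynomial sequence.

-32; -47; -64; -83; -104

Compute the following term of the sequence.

-127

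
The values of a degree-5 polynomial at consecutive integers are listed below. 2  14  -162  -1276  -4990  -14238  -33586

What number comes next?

-69592

D1: 12 , -176 , -1114 , -3714 , -9248 , -19348
D2: -188 , -938 , -2600 , -5534 , -10100
D3: -750 , -1662 , -2934 , -4566
D4: -912 , -1272 , -1632
D5: -360 , -360
The fifth differences are constant (-360).
-1632 − 360 = -1992;  -4566 − 1992 = -6558;  -10100 − 6558 = -16658;  -19348 − 16658 = -36006;  -33586 − 36006 = -69592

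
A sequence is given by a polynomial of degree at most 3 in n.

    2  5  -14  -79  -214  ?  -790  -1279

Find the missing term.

-443

Using the first 5 terms:
D1: 3, -19, -65, -135
D2: -22, -46, -70
D3: -24, -24
Constant third difference = -24.
Extend forward: -70 − 24 = -94;  -135 − 94 = -229;  -214 − 229 = -443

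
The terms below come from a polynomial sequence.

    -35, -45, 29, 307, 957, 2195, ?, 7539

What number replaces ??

4285

Using the first 6 terms:
Δ: -10, 74, 278, 650, 1238
Δ²: 84, 204, 372, 588
Δ³: 120, 168, 216
Δ⁴: 48, 48
Constant fourth difference = 48.
Extend forward: 216 + 48 = 264;  588 + 264 = 852;  1238 + 852 = 2090;  2195 + 2090 = 4285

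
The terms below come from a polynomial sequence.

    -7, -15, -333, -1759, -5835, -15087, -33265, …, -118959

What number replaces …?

-65583

Using the first 7 terms:
D1: -8  -318  -1426  -4076  -9252  -18178
D2: -310  -1108  -2650  -5176  -8926
D3: -798  -1542  -2526  -3750
D4: -744  -984  -1224
D5: -240  -240
Constant fifth difference = -240.
Extend forward: -1224 − 240 = -1464;  -3750 − 1464 = -5214;  -8926 − 5214 = -14140;  -18178 − 14140 = -32318;  -33265 − 32318 = -65583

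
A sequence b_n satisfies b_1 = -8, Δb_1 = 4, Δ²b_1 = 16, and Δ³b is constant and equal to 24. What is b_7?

Build the table forward from the leading diagonal:
D3: 24, 24, 24, 24, 24, 24, 24
D2: 16, 40, 64, 88, 112, 136, 160
D1: 4, 20, 60, 124, 212, 324, 460
b: -8, -4, 16, 76, 200, 412, 736

736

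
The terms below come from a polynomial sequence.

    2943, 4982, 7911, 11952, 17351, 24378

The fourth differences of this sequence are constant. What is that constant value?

D1: 2039, 2929, 4041, 5399, 7027
D2: 890, 1112, 1358, 1628
D3: 222, 246, 270
D4: 24, 24

24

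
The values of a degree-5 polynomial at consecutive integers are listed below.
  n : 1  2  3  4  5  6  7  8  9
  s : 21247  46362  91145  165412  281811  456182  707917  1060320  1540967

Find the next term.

First differences: 25115  44783  74267  116399  174371  251735  352403  480647
Second differences: 19668  29484  42132  57972  77364  100668  128244
Third differences: 9816  12648  15840  19392  23304  27576
Fourth differences: 2832  3192  3552  3912  4272
Fifth differences: 360  360  360  360
Constant fifth difference = 360, so extend:
4272 + 360 = 4632;  27576 + 4632 = 32208;  128244 + 32208 = 160452;  480647 + 160452 = 641099;  1540967 + 641099 = 2182066

2182066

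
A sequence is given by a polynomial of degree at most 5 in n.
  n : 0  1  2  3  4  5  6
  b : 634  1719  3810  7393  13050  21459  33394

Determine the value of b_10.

135234

D1: 1085, 2091, 3583, 5657, 8409, 11935
D2: 1006, 1492, 2074, 2752, 3526
D3: 486, 582, 678, 774
D4: 96, 96, 96
Constant fourth difference = 96, so extend:
774 + 96 = 870;  3526 + 870 = 4396;  11935 + 4396 = 16331;  33394 + 16331 = 49725
870 + 96 = 966;  4396 + 966 = 5362;  16331 + 5362 = 21693;  49725 + 21693 = 71418
966 + 96 = 1062;  5362 + 1062 = 6424;  21693 + 6424 = 28117;  71418 + 28117 = 99535
1062 + 96 = 1158;  6424 + 1158 = 7582;  28117 + 7582 = 35699;  99535 + 35699 = 135234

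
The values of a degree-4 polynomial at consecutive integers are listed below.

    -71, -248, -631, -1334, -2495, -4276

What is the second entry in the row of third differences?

D1: -177, -383, -703, -1161, -1781
D2: -206, -320, -458, -620
D3: -114, -138, -162
D4: -24, -24

-138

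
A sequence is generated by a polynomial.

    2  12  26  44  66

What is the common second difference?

Δ: 10, 14, 18, 22
Δ²: 4, 4, 4

4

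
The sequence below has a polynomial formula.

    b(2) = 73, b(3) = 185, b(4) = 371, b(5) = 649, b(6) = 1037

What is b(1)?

Δ: 112, 186, 278, 388
Δ²: 74, 92, 110
Δ³: 18, 18
The third differences are constant at 18.
Work back: 74 − 18 = 56;  112 − 56 = 56;  73 − 56 = 17

17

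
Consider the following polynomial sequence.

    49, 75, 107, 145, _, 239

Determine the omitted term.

189

Using the first 4 terms:
D1: 26  32  38
D2: 6  6
Constant second difference = 6.
Extend forward: 38 + 6 = 44;  145 + 44 = 189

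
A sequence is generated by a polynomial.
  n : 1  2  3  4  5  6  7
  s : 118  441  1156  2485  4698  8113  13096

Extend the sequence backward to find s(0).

13

First differences: 323, 715, 1329, 2213, 3415, 4983
Second differences: 392, 614, 884, 1202, 1568
Third differences: 222, 270, 318, 366
Fourth differences: 48, 48, 48
The fourth differences are constant at 48.
Work back: 222 − 48 = 174;  392 − 174 = 218;  323 − 218 = 105;  118 − 105 = 13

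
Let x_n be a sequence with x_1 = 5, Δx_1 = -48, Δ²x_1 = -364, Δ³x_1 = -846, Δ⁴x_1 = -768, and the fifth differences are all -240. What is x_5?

Build the table forward from the leading diagonal:
Fifth differences: -240, -240, -240, -240, -240
Fourth differences: -768, -1008, -1248, -1488, -1728
Third differences: -846, -1614, -2622, -3870, -5358
Second differences: -364, -1210, -2824, -5446, -9316
First differences: -48, -412, -1622, -4446, -9892
x: 5, -43, -455, -2077, -6523

-6523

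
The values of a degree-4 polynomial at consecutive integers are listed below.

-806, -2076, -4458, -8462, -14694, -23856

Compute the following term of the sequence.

First differences: -1270, -2382, -4004, -6232, -9162
Second differences: -1112, -1622, -2228, -2930
Third differences: -510, -606, -702
Fourth differences: -96, -96
Constant fourth difference = -96, so extend:
-702 − 96 = -798;  -2930 − 798 = -3728;  -9162 − 3728 = -12890;  -23856 − 12890 = -36746

-36746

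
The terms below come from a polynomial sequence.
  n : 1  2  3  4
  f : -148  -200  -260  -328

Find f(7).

Δ: -52 , -60 , -68
Δ²: -8 , -8
The second differences are constant (-8).
-68 − 8 = -76;  -328 − 76 = -404
-76 − 8 = -84;  -404 − 84 = -488
-84 − 8 = -92;  -488 − 92 = -580

-580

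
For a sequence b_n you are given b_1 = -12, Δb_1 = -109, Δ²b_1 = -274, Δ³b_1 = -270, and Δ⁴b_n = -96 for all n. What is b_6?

-6477

Build the table forward from the leading diagonal:
Δ⁴: -96, -96, -96, -96, -96, -96
Δ³: -270, -366, -462, -558, -654, -750
Δ²: -274, -544, -910, -1372, -1930, -2584
Δ: -109, -383, -927, -1837, -3209, -5139
b: -12, -121, -504, -1431, -3268, -6477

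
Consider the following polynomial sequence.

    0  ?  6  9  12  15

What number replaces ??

3

Using the last 4 terms:
Δ: 3, 3, 3
Constant first difference = 3.
Extend backward: 6 − 3 = 3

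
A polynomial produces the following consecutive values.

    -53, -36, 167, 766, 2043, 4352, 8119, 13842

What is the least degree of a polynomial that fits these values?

Δ: 17, 203, 599, 1277, 2309, 3767, 5723
Δ²: 186, 396, 678, 1032, 1458, 1956
Δ³: 210, 282, 354, 426, 498
Δ⁴: 72, 72, 72, 72
The fourth differences are constant, so the polynomial has degree 4.

4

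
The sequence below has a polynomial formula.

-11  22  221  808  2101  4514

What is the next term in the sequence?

8557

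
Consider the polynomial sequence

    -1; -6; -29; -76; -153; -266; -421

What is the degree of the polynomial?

First differences: -5, -23, -47, -77, -113, -155
Second differences: -18, -24, -30, -36, -42
Third differences: -6, -6, -6, -6
The third differences are constant, so the polynomial has degree 3.

3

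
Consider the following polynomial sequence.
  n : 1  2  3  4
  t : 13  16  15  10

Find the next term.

3, -1, -5
-4, -4
The second differences are constant (-4).
-5 − 4 = -9;  10 − 9 = 1

1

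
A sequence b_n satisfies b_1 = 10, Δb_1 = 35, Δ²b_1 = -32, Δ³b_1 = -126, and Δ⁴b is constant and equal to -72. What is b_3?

Build the table forward from the leading diagonal:
Fourth differences: -72  -72  -72
Third differences: -126  -198  -270
Second differences: -32  -158  -356
First differences: 35  3  -155
b: 10  45  48

48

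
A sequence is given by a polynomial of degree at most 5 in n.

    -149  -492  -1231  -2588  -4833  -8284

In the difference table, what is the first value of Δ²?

Δ: -343, -739, -1357, -2245, -3451
Δ²: -396, -618, -888, -1206
Δ³: -222, -270, -318
Δ⁴: -48, -48

-396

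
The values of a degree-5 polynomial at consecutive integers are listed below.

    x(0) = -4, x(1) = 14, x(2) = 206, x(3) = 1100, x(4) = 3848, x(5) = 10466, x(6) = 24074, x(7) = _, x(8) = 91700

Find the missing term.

49136

Using the first 7 terms:
D1: 18, 192, 894, 2748, 6618, 13608
D2: 174, 702, 1854, 3870, 6990
D3: 528, 1152, 2016, 3120
D4: 624, 864, 1104
D5: 240, 240
Constant fifth difference = 240.
Extend forward: 1104 + 240 = 1344;  3120 + 1344 = 4464;  6990 + 4464 = 11454;  13608 + 11454 = 25062;  24074 + 25062 = 49136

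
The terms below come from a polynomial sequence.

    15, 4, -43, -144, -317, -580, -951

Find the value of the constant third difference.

First differences: -11, -47, -101, -173, -263, -371
Second differences: -36, -54, -72, -90, -108
Third differences: -18, -18, -18, -18

-18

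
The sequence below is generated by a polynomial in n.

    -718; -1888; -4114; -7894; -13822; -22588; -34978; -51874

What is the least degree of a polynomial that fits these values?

D1: -1170, -2226, -3780, -5928, -8766, -12390, -16896
D2: -1056, -1554, -2148, -2838, -3624, -4506
D3: -498, -594, -690, -786, -882
D4: -96, -96, -96, -96
The fourth differences are constant, so the polynomial has degree 4.

4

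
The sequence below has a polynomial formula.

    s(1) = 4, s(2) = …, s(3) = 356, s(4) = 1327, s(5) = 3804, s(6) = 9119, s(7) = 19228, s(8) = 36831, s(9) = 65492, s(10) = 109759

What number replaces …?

Using the last 8 terms:
First differences: 971, 2477, 5315, 10109, 17603, 28661, 44267
Second differences: 1506, 2838, 4794, 7494, 11058, 15606
Third differences: 1332, 1956, 2700, 3564, 4548
Fourth differences: 624, 744, 864, 984
Fifth differences: 120, 120, 120
Constant fifth difference = 120.
Extend backward: 624 − 120 = 504;  1332 − 504 = 828;  1506 − 828 = 678;  971 − 678 = 293;  356 − 293 = 63

63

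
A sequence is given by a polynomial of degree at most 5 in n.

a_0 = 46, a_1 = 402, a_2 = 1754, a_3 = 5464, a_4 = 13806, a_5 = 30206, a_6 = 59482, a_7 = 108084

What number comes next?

184334

356 , 1352 , 3710 , 8342 , 16400 , 29276 , 48602
996 , 2358 , 4632 , 8058 , 12876 , 19326
1362 , 2274 , 3426 , 4818 , 6450
912 , 1152 , 1392 , 1632
240 , 240 , 240
Constant fifth difference = 240, so extend:
1632 + 240 = 1872;  6450 + 1872 = 8322;  19326 + 8322 = 27648;  48602 + 27648 = 76250;  108084 + 76250 = 184334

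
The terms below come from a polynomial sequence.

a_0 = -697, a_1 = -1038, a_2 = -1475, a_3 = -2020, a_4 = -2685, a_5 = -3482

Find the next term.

-4423

Δ: -341, -437, -545, -665, -797
Δ²: -96, -108, -120, -132
Δ³: -12, -12, -12
Third differences constant at -12.
-132 − 12 = -144;  -797 − 144 = -941;  -3482 − 941 = -4423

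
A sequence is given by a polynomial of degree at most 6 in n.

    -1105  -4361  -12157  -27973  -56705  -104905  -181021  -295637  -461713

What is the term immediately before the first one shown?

-85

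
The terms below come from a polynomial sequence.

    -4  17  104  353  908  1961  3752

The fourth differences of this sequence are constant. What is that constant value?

Δ: 21, 87, 249, 555, 1053, 1791
Δ²: 66, 162, 306, 498, 738
Δ³: 96, 144, 192, 240
Δ⁴: 48, 48, 48

48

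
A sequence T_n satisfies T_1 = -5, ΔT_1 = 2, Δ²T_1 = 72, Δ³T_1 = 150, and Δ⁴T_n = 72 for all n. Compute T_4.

367

Build the table forward from the leading diagonal:
Fourth differences: 72, 72, 72, 72
Third differences: 150, 222, 294, 366
Second differences: 72, 222, 444, 738
First differences: 2, 74, 296, 740
T: -5, -3, 71, 367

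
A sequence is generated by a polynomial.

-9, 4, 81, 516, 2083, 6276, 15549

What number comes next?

Δ: 13, 77, 435, 1567, 4193, 9273
Δ²: 64, 358, 1132, 2626, 5080
Δ³: 294, 774, 1494, 2454
Δ⁴: 480, 720, 960
Δ⁵: 240, 240
The fifth differences are constant (240).
960 + 240 = 1200;  2454 + 1200 = 3654;  5080 + 3654 = 8734;  9273 + 8734 = 18007;  15549 + 18007 = 33556

33556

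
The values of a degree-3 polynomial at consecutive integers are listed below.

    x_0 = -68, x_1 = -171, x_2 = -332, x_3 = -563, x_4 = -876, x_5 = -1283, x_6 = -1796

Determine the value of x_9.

-4091

D1: -103 , -161 , -231 , -313 , -407 , -513
D2: -58 , -70 , -82 , -94 , -106
D3: -12 , -12 , -12 , -12
Third differences constant at -12.
-106 − 12 = -118;  -513 − 118 = -631;  -1796 − 631 = -2427
-118 − 12 = -130;  -631 − 130 = -761;  -2427 − 761 = -3188
-130 − 12 = -142;  -761 − 142 = -903;  -3188 − 903 = -4091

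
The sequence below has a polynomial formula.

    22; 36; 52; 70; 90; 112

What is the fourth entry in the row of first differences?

20

Δ: 14, 16, 18, 20, 22
Δ²: 2, 2, 2, 2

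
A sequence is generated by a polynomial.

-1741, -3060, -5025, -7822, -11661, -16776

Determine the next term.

D1: -1319  -1965  -2797  -3839  -5115
D2: -646  -832  -1042  -1276
D3: -186  -210  -234
D4: -24  -24
Constant fourth difference = -24, so extend:
-234 − 24 = -258;  -1276 − 258 = -1534;  -5115 − 1534 = -6649;  -16776 − 6649 = -23425

-23425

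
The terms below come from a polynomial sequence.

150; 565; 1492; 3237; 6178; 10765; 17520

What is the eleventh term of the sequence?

D1: 415, 927, 1745, 2941, 4587, 6755
D2: 512, 818, 1196, 1646, 2168
D3: 306, 378, 450, 522
D4: 72, 72, 72
Constant fourth difference = 72, so extend:
522 + 72 = 594;  2168 + 594 = 2762;  6755 + 2762 = 9517;  17520 + 9517 = 27037
594 + 72 = 666;  2762 + 666 = 3428;  9517 + 3428 = 12945;  27037 + 12945 = 39982
666 + 72 = 738;  3428 + 738 = 4166;  12945 + 4166 = 17111;  39982 + 17111 = 57093
738 + 72 = 810;  4166 + 810 = 4976;  17111 + 4976 = 22087;  57093 + 22087 = 79180

79180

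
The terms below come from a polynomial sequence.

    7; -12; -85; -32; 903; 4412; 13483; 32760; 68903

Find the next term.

First differences: -19, -73, 53, 935, 3509, 9071, 19277, 36143
Second differences: -54, 126, 882, 2574, 5562, 10206, 16866
Third differences: 180, 756, 1692, 2988, 4644, 6660
Fourth differences: 576, 936, 1296, 1656, 2016
Fifth differences: 360, 360, 360, 360
Fifth differences constant at 360.
2016 + 360 = 2376;  6660 + 2376 = 9036;  16866 + 9036 = 25902;  36143 + 25902 = 62045;  68903 + 62045 = 130948

130948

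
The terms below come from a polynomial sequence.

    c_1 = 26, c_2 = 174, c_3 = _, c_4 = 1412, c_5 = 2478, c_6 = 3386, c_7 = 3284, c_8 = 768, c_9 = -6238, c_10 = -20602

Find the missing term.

608

Using the last 7 terms:
Δ: 1066, 908, -102, -2516, -7006, -14364
Δ²: -158, -1010, -2414, -4490, -7358
Δ³: -852, -1404, -2076, -2868
Δ⁴: -552, -672, -792
Δ⁵: -120, -120
Constant fifth difference = -120.
Extend backward: -552 + 120 = -432;  -852 + 432 = -420;  -158 + 420 = 262;  1066 − 262 = 804;  1412 − 804 = 608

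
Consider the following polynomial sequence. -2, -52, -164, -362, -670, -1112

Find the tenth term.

-4700

D1: -50, -112, -198, -308, -442
D2: -62, -86, -110, -134
D3: -24, -24, -24
The third differences are constant (-24).
-134 − 24 = -158;  -442 − 158 = -600;  -1112 − 600 = -1712
-158 − 24 = -182;  -600 − 182 = -782;  -1712 − 782 = -2494
-182 − 24 = -206;  -782 − 206 = -988;  -2494 − 988 = -3482
-206 − 24 = -230;  -988 − 230 = -1218;  -3482 − 1218 = -4700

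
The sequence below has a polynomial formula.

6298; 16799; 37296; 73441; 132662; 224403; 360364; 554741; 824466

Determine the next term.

1189447

First differences: 10501, 20497, 36145, 59221, 91741, 135961, 194377, 269725
Second differences: 9996, 15648, 23076, 32520, 44220, 58416, 75348
Third differences: 5652, 7428, 9444, 11700, 14196, 16932
Fourth differences: 1776, 2016, 2256, 2496, 2736
Fifth differences: 240, 240, 240, 240
Fifth differences constant at 240.
2736 + 240 = 2976;  16932 + 2976 = 19908;  75348 + 19908 = 95256;  269725 + 95256 = 364981;  824466 + 364981 = 1189447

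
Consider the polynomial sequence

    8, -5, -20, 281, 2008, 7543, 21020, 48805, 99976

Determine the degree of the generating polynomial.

D1: -13, -15, 301, 1727, 5535, 13477, 27785, 51171
D2: -2, 316, 1426, 3808, 7942, 14308, 23386
D3: 318, 1110, 2382, 4134, 6366, 9078
D4: 792, 1272, 1752, 2232, 2712
D5: 480, 480, 480, 480
The fifth differences are constant, so the polynomial has degree 5.

5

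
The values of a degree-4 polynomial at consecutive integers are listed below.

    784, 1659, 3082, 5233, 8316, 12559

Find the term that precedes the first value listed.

301

875  1423  2151  3083  4243
548  728  932  1160
180  204  228
24  24
The fourth differences are constant at 24.
Work back: 180 − 24 = 156;  548 − 156 = 392;  875 − 392 = 483;  784 − 483 = 301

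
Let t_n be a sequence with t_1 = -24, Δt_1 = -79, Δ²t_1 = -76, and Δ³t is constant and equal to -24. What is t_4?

-513

Build the table forward from the leading diagonal:
D3: -24, -24, -24, -24
D2: -76, -100, -124, -148
D1: -79, -155, -255, -379
t: -24, -103, -258, -513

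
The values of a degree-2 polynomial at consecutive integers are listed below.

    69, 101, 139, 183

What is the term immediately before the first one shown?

43

32  38  44
6  6
The second differences are constant at 6.
Work back: 32 − 6 = 26;  69 − 26 = 43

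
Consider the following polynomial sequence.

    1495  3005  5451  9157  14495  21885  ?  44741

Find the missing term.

Using the first 6 terms:
Δ: 1510  2446  3706  5338  7390
Δ²: 936  1260  1632  2052
Δ³: 324  372  420
Δ⁴: 48  48
Constant fourth difference = 48.
Extend forward: 420 + 48 = 468;  2052 + 468 = 2520;  7390 + 2520 = 9910;  21885 + 9910 = 31795

31795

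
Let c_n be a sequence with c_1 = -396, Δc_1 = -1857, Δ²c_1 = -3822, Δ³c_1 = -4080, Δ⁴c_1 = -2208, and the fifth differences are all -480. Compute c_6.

Build the table forward from the leading diagonal:
Fifth differences: -480  -480  -480  -480  -480  -480
Fourth differences: -2208  -2688  -3168  -3648  -4128  -4608
Third differences: -4080  -6288  -8976  -12144  -15792  -19920
Second differences: -3822  -7902  -14190  -23166  -35310  -51102
First differences: -1857  -5679  -13581  -27771  -50937  -86247
c: -396  -2253  -7932  -21513  -49284  -100221

-100221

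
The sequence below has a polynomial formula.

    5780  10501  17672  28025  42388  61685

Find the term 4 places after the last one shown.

210053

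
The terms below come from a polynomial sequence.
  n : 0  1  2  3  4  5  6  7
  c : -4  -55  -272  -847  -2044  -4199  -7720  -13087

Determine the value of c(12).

-89452

First differences: -51 , -217 , -575 , -1197 , -2155 , -3521 , -5367
Second differences: -166 , -358 , -622 , -958 , -1366 , -1846
Third differences: -192 , -264 , -336 , -408 , -480
Fourth differences: -72 , -72 , -72 , -72
Constant fourth difference = -72, so extend:
-480 − 72 = -552;  -1846 − 552 = -2398;  -5367 − 2398 = -7765;  -13087 − 7765 = -20852
-552 − 72 = -624;  -2398 − 624 = -3022;  -7765 − 3022 = -10787;  -20852 − 10787 = -31639
-624 − 72 = -696;  -3022 − 696 = -3718;  -10787 − 3718 = -14505;  -31639 − 14505 = -46144
-696 − 72 = -768;  -3718 − 768 = -4486;  -14505 − 4486 = -18991;  -46144 − 18991 = -65135
-768 − 72 = -840;  -4486 − 840 = -5326;  -18991 − 5326 = -24317;  -65135 − 24317 = -89452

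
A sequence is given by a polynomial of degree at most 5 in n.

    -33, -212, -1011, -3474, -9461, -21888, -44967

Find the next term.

-84446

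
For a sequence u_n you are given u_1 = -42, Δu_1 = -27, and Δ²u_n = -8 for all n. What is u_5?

Build the table forward from the leading diagonal:
Δ²: -8  -8  -8  -8  -8
Δ: -27  -35  -43  -51  -59
u: -42  -69  -104  -147  -198

-198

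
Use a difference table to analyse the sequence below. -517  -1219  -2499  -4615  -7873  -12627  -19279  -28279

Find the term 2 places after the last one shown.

-55363

Δ: -702, -1280, -2116, -3258, -4754, -6652, -9000
Δ²: -578, -836, -1142, -1496, -1898, -2348
Δ³: -258, -306, -354, -402, -450
Δ⁴: -48, -48, -48, -48
The fourth differences are constant (-48).
-450 − 48 = -498;  -2348 − 498 = -2846;  -9000 − 2846 = -11846;  -28279 − 11846 = -40125
-498 − 48 = -546;  -2846 − 546 = -3392;  -11846 − 3392 = -15238;  -40125 − 15238 = -55363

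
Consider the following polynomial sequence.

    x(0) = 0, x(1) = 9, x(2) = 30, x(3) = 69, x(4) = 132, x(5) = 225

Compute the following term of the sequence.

354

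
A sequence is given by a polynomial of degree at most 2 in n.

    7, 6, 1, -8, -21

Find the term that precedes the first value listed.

4

Δ: -1, -5, -9, -13
Δ²: -4, -4, -4
The second differences are constant at -4.
Work back: -1 + 4 = 3;  7 − 3 = 4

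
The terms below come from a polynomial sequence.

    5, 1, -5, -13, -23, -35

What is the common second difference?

-2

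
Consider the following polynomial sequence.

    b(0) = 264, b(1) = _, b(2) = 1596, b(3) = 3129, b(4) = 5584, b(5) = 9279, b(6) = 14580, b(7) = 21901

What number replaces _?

Using the last 6 terms:
1533  2455  3695  5301  7321
922  1240  1606  2020
318  366  414
48  48
Constant fourth difference = 48.
Extend backward: 318 − 48 = 270;  922 − 270 = 652;  1533 − 652 = 881;  1596 − 881 = 715

715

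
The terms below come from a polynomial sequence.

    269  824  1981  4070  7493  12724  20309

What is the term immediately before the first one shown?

First differences: 555  1157  2089  3423  5231  7585
Second differences: 602  932  1334  1808  2354
Third differences: 330  402  474  546
Fourth differences: 72  72  72
The fourth differences are constant at 72.
Work back: 330 − 72 = 258;  602 − 258 = 344;  555 − 344 = 211;  269 − 211 = 58

58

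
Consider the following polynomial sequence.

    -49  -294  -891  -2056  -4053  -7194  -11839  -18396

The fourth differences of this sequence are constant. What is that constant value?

D1: -245, -597, -1165, -1997, -3141, -4645, -6557
D2: -352, -568, -832, -1144, -1504, -1912
D3: -216, -264, -312, -360, -408
D4: -48, -48, -48, -48

-48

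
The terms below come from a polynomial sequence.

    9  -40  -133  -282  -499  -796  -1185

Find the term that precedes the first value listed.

26

-49, -93, -149, -217, -297, -389
-44, -56, -68, -80, -92
-12, -12, -12, -12
The third differences are constant at -12.
Work back: -44 + 12 = -32;  -49 + 32 = -17;  9 + 17 = 26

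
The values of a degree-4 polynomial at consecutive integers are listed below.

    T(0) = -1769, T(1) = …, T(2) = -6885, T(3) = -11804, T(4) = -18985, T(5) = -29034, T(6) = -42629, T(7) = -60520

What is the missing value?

Using the last 6 terms:
-4919, -7181, -10049, -13595, -17891
-2262, -2868, -3546, -4296
-606, -678, -750
-72, -72
Constant fourth difference = -72.
Extend backward: -606 + 72 = -534;  -2262 + 534 = -1728;  -4919 + 1728 = -3191;  -6885 + 3191 = -3694

-3694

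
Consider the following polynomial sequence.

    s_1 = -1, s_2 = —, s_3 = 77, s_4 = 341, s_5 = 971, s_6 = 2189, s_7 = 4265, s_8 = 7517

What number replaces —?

Using the last 6 terms:
264, 630, 1218, 2076, 3252
366, 588, 858, 1176
222, 270, 318
48, 48
Constant fourth difference = 48.
Extend backward: 222 − 48 = 174;  366 − 174 = 192;  264 − 192 = 72;  77 − 72 = 5

5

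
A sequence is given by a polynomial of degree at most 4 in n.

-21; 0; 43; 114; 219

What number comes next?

D1: 21, 43, 71, 105
D2: 22, 28, 34
D3: 6, 6
Constant third difference = 6, so extend:
34 + 6 = 40;  105 + 40 = 145;  219 + 145 = 364

364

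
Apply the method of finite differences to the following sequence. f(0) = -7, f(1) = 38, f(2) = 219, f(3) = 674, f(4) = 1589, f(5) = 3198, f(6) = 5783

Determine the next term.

9674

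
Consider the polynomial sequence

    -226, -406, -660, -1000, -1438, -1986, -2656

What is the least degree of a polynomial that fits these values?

3

-180, -254, -340, -438, -548, -670
-74, -86, -98, -110, -122
-12, -12, -12, -12
The third differences are constant, so the polynomial has degree 3.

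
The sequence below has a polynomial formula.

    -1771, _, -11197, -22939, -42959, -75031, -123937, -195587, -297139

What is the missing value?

Using the last 7 terms:
-11742  -20020  -32072  -48906  -71650  -101552
-8278  -12052  -16834  -22744  -29902
-3774  -4782  -5910  -7158
-1008  -1128  -1248
-120  -120
Constant fifth difference = -120.
Extend backward: -1008 + 120 = -888;  -3774 + 888 = -2886;  -8278 + 2886 = -5392;  -11742 + 5392 = -6350;  -11197 + 6350 = -4847

-4847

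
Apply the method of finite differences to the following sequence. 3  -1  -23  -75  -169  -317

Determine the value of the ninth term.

D1: -4 , -22 , -52 , -94 , -148
D2: -18 , -30 , -42 , -54
D3: -12 , -12 , -12
Constant third difference = -12, so extend:
-54 − 12 = -66;  -148 − 66 = -214;  -317 − 214 = -531
-66 − 12 = -78;  -214 − 78 = -292;  -531 − 292 = -823
-78 − 12 = -90;  -292 − 90 = -382;  -823 − 382 = -1205

-1205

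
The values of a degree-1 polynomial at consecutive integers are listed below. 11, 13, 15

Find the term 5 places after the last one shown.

25

Δ: 2, 2
Constant first difference = 2, so extend:
15 + 2 = 17
17 + 2 = 19
19 + 2 = 21
21 + 2 = 23
23 + 2 = 25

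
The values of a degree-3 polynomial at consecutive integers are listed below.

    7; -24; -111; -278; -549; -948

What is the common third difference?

-24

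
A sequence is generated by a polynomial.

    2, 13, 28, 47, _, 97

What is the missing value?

70

Using the first 4 terms:
D1: 11  15  19
D2: 4  4
Constant second difference = 4.
Extend forward: 19 + 4 = 23;  47 + 23 = 70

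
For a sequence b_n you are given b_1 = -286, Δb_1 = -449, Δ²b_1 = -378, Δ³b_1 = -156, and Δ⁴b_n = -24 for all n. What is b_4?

Build the table forward from the leading diagonal:
Fourth differences: -24, -24, -24, -24
Third differences: -156, -180, -204, -228
Second differences: -378, -534, -714, -918
First differences: -449, -827, -1361, -2075
b: -286, -735, -1562, -2923

-2923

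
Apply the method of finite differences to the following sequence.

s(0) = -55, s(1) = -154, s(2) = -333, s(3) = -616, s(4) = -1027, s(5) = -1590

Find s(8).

-4431

Δ: -99  -179  -283  -411  -563
Δ²: -80  -104  -128  -152
Δ³: -24  -24  -24
Constant third difference = -24, so extend:
-152 − 24 = -176;  -563 − 176 = -739;  -1590 − 739 = -2329
-176 − 24 = -200;  -739 − 200 = -939;  -2329 − 939 = -3268
-200 − 24 = -224;  -939 − 224 = -1163;  -3268 − 1163 = -4431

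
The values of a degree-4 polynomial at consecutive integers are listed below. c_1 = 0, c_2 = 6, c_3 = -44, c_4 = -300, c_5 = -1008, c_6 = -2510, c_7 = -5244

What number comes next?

-9744

First differences: 6, -50, -256, -708, -1502, -2734
Second differences: -56, -206, -452, -794, -1232
Third differences: -150, -246, -342, -438
Fourth differences: -96, -96, -96
The fourth differences are constant (-96).
-438 − 96 = -534;  -1232 − 534 = -1766;  -2734 − 1766 = -4500;  -5244 − 4500 = -9744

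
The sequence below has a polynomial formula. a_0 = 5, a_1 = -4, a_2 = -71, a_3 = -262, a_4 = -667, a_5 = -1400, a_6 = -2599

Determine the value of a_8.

-7067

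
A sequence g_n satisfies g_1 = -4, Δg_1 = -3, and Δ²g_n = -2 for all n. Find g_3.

Build the table forward from the leading diagonal:
D2: -2  -2  -2
D1: -3  -5  -7
g: -4  -7  -12

-12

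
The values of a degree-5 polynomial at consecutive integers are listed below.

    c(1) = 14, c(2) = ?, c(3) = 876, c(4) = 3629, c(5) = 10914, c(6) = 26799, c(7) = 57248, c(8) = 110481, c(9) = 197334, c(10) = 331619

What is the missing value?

123

Using the last 8 terms:
First differences: 2753, 7285, 15885, 30449, 53233, 86853, 134285
Second differences: 4532, 8600, 14564, 22784, 33620, 47432
Third differences: 4068, 5964, 8220, 10836, 13812
Fourth differences: 1896, 2256, 2616, 2976
Fifth differences: 360, 360, 360
Constant fifth difference = 360.
Extend backward: 1896 − 360 = 1536;  4068 − 1536 = 2532;  4532 − 2532 = 2000;  2753 − 2000 = 753;  876 − 753 = 123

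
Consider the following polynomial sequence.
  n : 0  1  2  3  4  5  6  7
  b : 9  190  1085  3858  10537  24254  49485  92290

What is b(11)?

629330

First differences: 181  895  2773  6679  13717  25231  42805
Second differences: 714  1878  3906  7038  11514  17574
Third differences: 1164  2028  3132  4476  6060
Fourth differences: 864  1104  1344  1584
Fifth differences: 240  240  240
Fifth differences constant at 240.
1584 + 240 = 1824;  6060 + 1824 = 7884;  17574 + 7884 = 25458;  42805 + 25458 = 68263;  92290 + 68263 = 160553
1824 + 240 = 2064;  7884 + 2064 = 9948;  25458 + 9948 = 35406;  68263 + 35406 = 103669;  160553 + 103669 = 264222
2064 + 240 = 2304;  9948 + 2304 = 12252;  35406 + 12252 = 47658;  103669 + 47658 = 151327;  264222 + 151327 = 415549
2304 + 240 = 2544;  12252 + 2544 = 14796;  47658 + 14796 = 62454;  151327 + 62454 = 213781;  415549 + 213781 = 629330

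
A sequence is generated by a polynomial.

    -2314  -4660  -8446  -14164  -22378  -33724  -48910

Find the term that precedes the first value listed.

-988

D1: -2346, -3786, -5718, -8214, -11346, -15186
D2: -1440, -1932, -2496, -3132, -3840
D3: -492, -564, -636, -708
D4: -72, -72, -72
The fourth differences are constant at -72.
Work back: -492 + 72 = -420;  -1440 + 420 = -1020;  -2346 + 1020 = -1326;  -2314 + 1326 = -988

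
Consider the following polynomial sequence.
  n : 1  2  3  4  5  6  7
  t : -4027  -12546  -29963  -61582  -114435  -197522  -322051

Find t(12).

-2143406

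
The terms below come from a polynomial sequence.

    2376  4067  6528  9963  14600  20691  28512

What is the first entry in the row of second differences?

770

First differences: 1691, 2461, 3435, 4637, 6091, 7821
Second differences: 770, 974, 1202, 1454, 1730
Third differences: 204, 228, 252, 276
Fourth differences: 24, 24, 24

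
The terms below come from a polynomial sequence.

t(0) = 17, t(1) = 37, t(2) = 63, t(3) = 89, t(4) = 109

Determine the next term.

117

Δ: 20, 26, 26, 20
Δ²: 6, 0, -6
Δ³: -6, -6
The third differences are constant (-6).
-6 − 6 = -12;  20 − 12 = 8;  109 + 8 = 117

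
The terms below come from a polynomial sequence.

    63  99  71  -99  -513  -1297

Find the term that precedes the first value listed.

First differences: 36, -28, -170, -414, -784
Second differences: -64, -142, -244, -370
Third differences: -78, -102, -126
Fourth differences: -24, -24
The fourth differences are constant at -24.
Work back: -78 + 24 = -54;  -64 + 54 = -10;  36 + 10 = 46;  63 − 46 = 17

17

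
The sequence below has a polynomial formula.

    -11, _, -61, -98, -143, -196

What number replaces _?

-32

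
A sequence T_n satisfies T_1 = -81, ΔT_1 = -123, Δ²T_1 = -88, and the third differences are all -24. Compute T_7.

-2619

Build the table forward from the leading diagonal:
Δ³: -24, -24, -24, -24, -24, -24, -24
Δ²: -88, -112, -136, -160, -184, -208, -232
Δ: -123, -211, -323, -459, -619, -803, -1011
T: -81, -204, -415, -738, -1197, -1816, -2619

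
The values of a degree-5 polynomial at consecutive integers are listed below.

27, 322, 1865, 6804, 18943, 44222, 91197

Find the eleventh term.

785617

295, 1543, 4939, 12139, 25279, 46975
1248, 3396, 7200, 13140, 21696
2148, 3804, 5940, 8556
1656, 2136, 2616
480, 480
Fifth differences constant at 480.
2616 + 480 = 3096;  8556 + 3096 = 11652;  21696 + 11652 = 33348;  46975 + 33348 = 80323;  91197 + 80323 = 171520
3096 + 480 = 3576;  11652 + 3576 = 15228;  33348 + 15228 = 48576;  80323 + 48576 = 128899;  171520 + 128899 = 300419
3576 + 480 = 4056;  15228 + 4056 = 19284;  48576 + 19284 = 67860;  128899 + 67860 = 196759;  300419 + 196759 = 497178
4056 + 480 = 4536;  19284 + 4536 = 23820;  67860 + 23820 = 91680;  196759 + 91680 = 288439;  497178 + 288439 = 785617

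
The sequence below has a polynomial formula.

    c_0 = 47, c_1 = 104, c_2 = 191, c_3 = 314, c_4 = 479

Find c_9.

2144

57, 87, 123, 165
30, 36, 42
6, 6
The third differences are constant (6).
42 + 6 = 48;  165 + 48 = 213;  479 + 213 = 692
48 + 6 = 54;  213 + 54 = 267;  692 + 267 = 959
54 + 6 = 60;  267 + 60 = 327;  959 + 327 = 1286
60 + 6 = 66;  327 + 66 = 393;  1286 + 393 = 1679
66 + 6 = 72;  393 + 72 = 465;  1679 + 465 = 2144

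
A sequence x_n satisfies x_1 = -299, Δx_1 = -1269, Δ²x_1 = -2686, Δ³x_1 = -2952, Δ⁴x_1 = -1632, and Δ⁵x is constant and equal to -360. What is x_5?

-34931

Build the table forward from the leading diagonal:
Fifth differences: -360, -360, -360, -360, -360
Fourth differences: -1632, -1992, -2352, -2712, -3072
Third differences: -2952, -4584, -6576, -8928, -11640
Second differences: -2686, -5638, -10222, -16798, -25726
First differences: -1269, -3955, -9593, -19815, -36613
x: -299, -1568, -5523, -15116, -34931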